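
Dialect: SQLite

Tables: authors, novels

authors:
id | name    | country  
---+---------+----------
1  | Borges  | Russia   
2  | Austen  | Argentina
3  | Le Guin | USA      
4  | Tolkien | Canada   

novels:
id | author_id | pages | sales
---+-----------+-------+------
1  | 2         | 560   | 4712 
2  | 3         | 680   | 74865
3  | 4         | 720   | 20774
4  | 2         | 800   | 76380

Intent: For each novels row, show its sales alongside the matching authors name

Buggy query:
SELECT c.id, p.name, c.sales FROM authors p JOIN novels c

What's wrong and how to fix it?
Bug: JOIN with no ON clause produces a cartesian product; every novels row pairs with every authors row

Fix: Specify the join condition linking the foreign key to the parent id

Corrected query:
SELECT c.id, p.name, c.sales FROM authors p JOIN novels c ON c.author_id = p.id

Result:
id | name    | sales
---+---------+------
1  | Austen  | 4712 
2  | Le Guin | 74865
3  | Tolkien | 20774
4  | Austen  | 76380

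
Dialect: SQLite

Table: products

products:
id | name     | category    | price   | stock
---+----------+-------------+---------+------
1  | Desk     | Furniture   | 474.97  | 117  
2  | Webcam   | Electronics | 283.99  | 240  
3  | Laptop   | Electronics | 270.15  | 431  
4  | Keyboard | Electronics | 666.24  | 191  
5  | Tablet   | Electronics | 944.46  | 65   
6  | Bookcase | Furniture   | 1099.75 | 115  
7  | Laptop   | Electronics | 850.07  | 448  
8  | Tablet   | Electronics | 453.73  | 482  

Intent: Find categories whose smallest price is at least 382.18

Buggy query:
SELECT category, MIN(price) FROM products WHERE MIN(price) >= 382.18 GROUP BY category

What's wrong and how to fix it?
Bug: MIN() in WHERE is a misuse of aggregate

Fix: Replace WHERE with HAVING after the GROUP BY

Corrected query:
SELECT category, MIN(price) FROM products GROUP BY category HAVING MIN(price) >= 382.18

Result:
category  | MIN(price)
----------+-----------
Furniture | 474.97    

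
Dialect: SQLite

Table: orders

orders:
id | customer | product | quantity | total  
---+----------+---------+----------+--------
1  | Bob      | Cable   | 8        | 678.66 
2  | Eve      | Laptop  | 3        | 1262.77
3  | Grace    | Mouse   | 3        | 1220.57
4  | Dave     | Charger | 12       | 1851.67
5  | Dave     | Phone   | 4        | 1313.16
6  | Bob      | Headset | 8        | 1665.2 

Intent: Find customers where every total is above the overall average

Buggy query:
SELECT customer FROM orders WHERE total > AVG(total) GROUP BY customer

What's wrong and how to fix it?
Bug: AVG() is an aggregate; it can't sit directly in WHERE

Fix: Compute the overall average in a scalar subquery and compare each group's MIN against it in HAVING

Corrected query:
SELECT customer FROM orders GROUP BY customer HAVING MIN(total) > (SELECT AVG(total) FROM orders)

Result:
(no rows)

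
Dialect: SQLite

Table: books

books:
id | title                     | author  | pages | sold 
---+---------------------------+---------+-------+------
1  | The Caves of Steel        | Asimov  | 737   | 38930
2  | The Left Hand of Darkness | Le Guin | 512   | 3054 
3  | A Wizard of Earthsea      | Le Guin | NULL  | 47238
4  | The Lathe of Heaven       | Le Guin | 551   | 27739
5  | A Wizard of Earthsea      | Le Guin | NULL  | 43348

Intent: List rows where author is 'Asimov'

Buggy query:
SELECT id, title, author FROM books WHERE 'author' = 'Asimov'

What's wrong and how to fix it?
Bug: Single quotes denote string literals in SQL; the column name is being compared as a constant string

Fix: Remove the quotes around the column name (or use double quotes for an identifier)

Corrected query:
SELECT id, title, author FROM books WHERE author = 'Asimov'

Result:
id | title              | author
---+--------------------+-------
1  | The Caves of Steel | Asimov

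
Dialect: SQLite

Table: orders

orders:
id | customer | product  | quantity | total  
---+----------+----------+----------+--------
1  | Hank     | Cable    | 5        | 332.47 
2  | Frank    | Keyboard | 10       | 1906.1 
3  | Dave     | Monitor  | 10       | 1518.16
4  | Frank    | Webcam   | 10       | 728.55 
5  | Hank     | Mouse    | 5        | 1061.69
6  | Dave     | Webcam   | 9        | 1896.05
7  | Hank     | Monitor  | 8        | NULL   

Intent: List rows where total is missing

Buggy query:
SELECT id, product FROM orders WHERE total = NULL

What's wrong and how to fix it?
Bug: Comparing to NULL with '=' never matches; NULL = NULL is unknown, not true

Fix: Replace '= NULL' with 'IS NULL'

Corrected query:
SELECT id, product FROM orders WHERE total IS NULL

Result:
id | product
---+--------
7  | Monitor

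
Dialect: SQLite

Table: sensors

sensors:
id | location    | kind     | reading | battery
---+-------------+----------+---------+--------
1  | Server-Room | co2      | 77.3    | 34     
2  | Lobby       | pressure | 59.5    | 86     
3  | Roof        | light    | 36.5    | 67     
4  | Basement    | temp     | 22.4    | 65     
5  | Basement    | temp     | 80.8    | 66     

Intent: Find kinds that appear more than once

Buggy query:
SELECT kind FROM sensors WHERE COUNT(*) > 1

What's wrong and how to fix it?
Bug: WHERE can't reference COUNT(*); aggregates are computed after WHERE

Fix: GROUP BY kind, then filter groups with HAVING COUNT(*) > 1

Corrected query:
SELECT kind FROM sensors GROUP BY kind HAVING COUNT(*) > 1

Result:
kind
----
temp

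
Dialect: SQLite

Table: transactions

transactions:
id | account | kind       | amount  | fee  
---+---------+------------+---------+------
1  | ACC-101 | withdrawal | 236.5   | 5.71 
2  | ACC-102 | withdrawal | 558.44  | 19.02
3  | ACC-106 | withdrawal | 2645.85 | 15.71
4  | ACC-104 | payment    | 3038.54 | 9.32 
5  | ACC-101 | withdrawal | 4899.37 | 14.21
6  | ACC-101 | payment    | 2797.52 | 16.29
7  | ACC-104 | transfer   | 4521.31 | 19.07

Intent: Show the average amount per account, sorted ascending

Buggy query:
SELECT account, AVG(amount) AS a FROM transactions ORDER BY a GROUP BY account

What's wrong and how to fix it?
Bug: GROUP BY must precede ORDER BY

Fix: Reorder: SELECT … FROM … GROUP BY … ORDER BY …

Corrected query:
SELECT account, AVG(amount) AS a FROM transactions GROUP BY account ORDER BY a

Result:
account | a          
--------+------------
ACC-102 | 558.44     
ACC-101 | 2644.463333
ACC-106 | 2645.85    
ACC-104 | 3779.925   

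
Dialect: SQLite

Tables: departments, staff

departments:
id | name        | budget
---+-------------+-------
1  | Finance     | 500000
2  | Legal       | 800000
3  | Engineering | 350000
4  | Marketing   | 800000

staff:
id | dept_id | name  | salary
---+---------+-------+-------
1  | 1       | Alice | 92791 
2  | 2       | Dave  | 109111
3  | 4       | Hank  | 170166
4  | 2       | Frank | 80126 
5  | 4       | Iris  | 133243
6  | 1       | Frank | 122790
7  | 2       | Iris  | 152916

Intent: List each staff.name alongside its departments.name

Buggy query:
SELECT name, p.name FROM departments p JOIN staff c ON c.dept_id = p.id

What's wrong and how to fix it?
Bug: 'name' exists in both joined tables, so the database can't tell which one is meant

Fix: Qualify the column with its table alias (c.name)

Corrected query:
SELECT c.name, p.name FROM departments p JOIN staff c ON c.dept_id = p.id

Result:
name  | name     
------+----------
Alice | Finance  
Dave  | Legal    
Hank  | Marketing
Frank | Legal    
Iris  | Marketing
Frank | Finance  
Iris  | Legal    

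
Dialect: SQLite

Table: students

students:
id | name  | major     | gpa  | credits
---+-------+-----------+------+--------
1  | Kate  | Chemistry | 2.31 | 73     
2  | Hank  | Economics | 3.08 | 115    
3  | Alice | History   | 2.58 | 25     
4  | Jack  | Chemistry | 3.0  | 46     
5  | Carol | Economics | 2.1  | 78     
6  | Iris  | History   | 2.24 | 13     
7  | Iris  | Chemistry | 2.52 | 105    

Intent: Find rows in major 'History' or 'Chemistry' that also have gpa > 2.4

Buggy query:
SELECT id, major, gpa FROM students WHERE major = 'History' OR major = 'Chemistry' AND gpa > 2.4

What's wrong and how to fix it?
Bug: AND binds tighter than OR, so this parses as major = 'History' OR (major = 'Chemistry' AND gpa > 2.4)

Fix: Add parentheses around the OR so the AND applies to both alternatives

Corrected query:
SELECT id, major, gpa FROM students WHERE (major = 'History' OR major = 'Chemistry') AND gpa > 2.4

Result:
id | major     | gpa 
---+-----------+-----
3  | History   | 2.58
4  | Chemistry | 3   
7  | Chemistry | 2.52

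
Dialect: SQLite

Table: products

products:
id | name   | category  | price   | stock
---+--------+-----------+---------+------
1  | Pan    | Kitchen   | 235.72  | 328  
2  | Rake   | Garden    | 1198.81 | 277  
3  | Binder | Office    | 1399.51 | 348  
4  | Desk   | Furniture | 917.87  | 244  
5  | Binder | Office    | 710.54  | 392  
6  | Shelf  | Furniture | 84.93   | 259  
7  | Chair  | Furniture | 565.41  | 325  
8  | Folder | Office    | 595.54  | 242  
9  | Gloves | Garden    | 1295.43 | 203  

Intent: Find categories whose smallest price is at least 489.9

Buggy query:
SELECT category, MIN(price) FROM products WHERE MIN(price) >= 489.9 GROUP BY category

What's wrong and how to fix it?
Bug: Aggregates like MIN are computed per group after WHERE runs

Fix: Replace WHERE with HAVING after the GROUP BY

Corrected query:
SELECT category, MIN(price) FROM products GROUP BY category HAVING MIN(price) >= 489.9

Result:
category | MIN(price)
---------+-----------
Garden   | 1198.81   
Office   | 595.54    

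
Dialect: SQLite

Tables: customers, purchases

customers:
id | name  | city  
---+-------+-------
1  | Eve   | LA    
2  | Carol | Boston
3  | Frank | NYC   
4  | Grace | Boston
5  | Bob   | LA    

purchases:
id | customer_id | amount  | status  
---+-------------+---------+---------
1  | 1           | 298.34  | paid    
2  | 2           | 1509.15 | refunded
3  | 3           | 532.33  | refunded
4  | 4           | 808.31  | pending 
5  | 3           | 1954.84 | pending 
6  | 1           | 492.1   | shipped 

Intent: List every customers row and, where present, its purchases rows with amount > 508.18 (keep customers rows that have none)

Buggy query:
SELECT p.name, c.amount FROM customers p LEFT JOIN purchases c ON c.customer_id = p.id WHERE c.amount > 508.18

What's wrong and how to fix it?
Bug: Filtering c.amount in WHERE discards the NULL rows produced by LEFT JOIN, turning it into an inner join

Fix: Move the right-table condition into the ON clause so unmatched parents are kept

Corrected query:
SELECT p.name, c.amount FROM customers p LEFT JOIN purchases c ON c.customer_id = p.id AND c.amount > 508.18

Result:
name  | amount 
------+--------
Eve   | NULL   
Carol | 1509.15
Frank | 532.33 
Frank | 1954.84
Grace | 808.31 
Bob   | NULL   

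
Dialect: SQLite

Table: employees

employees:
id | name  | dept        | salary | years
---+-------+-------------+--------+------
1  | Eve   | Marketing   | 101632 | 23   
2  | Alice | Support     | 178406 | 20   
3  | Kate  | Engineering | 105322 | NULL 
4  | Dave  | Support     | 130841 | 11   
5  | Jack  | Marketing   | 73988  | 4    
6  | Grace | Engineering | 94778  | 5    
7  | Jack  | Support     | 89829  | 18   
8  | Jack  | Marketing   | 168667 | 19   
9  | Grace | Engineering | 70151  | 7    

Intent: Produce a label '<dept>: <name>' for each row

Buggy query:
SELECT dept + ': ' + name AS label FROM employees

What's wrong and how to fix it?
Bug: SQLite uses || for string concatenation; + coerces text to numbers (yielding 0)

Fix: Replace + with || to concatenate text

Corrected query:
SELECT dept || ': ' || name AS label FROM employees

Result:
label             
------------------
Marketing: Eve    
Support: Alice    
Engineering: Kate 
Support: Dave     
Marketing: Jack   
Engineering: Grace
Support: Jack     
Marketing: Jack   
Engineering: Grace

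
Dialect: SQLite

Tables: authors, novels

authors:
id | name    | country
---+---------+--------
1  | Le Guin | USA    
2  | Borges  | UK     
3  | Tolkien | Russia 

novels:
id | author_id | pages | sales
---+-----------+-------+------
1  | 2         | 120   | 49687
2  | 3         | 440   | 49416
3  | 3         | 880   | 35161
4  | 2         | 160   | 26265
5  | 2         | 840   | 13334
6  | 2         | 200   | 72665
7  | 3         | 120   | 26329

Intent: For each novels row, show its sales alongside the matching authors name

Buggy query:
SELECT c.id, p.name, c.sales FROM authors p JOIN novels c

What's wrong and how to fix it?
Bug: JOIN with no ON clause produces a cartesian product; every novels row pairs with every authors row

Fix: Specify the join condition linking the foreign key to the parent id

Corrected query:
SELECT c.id, p.name, c.sales FROM authors p JOIN novels c ON c.author_id = p.id

Result:
id | name    | sales
---+---------+------
1  | Borges  | 49687
2  | Tolkien | 49416
3  | Tolkien | 35161
4  | Borges  | 26265
5  | Borges  | 13334
6  | Borges  | 72665
7  | Tolkien | 26329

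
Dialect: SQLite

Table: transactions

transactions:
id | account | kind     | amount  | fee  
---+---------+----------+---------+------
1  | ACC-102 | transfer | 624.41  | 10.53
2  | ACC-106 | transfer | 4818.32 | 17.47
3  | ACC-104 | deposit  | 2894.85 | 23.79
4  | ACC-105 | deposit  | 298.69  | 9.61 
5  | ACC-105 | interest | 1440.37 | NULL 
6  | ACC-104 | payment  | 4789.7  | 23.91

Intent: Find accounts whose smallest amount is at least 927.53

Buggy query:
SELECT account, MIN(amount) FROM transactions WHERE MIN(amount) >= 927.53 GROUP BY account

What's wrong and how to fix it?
Bug: MIN() in WHERE is a misuse of aggregate

Fix: Replace WHERE with HAVING after the GROUP BY

Corrected query:
SELECT account, MIN(amount) FROM transactions GROUP BY account HAVING MIN(amount) >= 927.53

Result:
account | MIN(amount)
--------+------------
ACC-104 | 2894.85    
ACC-106 | 4818.32    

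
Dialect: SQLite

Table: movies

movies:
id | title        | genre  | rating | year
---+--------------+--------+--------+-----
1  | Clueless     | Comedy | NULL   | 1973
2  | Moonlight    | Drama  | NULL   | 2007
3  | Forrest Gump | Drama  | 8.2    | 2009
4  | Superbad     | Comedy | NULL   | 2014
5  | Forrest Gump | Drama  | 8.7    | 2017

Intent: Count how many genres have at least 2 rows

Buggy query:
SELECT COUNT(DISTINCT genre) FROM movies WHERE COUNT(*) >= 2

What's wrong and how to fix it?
Bug: COUNT(*) cannot appear in WHERE; the per-group count doesn't exist yet

Fix: Use a subquery that GROUPs and filters with HAVING, then count its rows

Corrected query:
SELECT COUNT(*) FROM (SELECT genre FROM movies GROUP BY genre HAVING COUNT(*) >= 2)

Result:
COUNT(*)
--------
2       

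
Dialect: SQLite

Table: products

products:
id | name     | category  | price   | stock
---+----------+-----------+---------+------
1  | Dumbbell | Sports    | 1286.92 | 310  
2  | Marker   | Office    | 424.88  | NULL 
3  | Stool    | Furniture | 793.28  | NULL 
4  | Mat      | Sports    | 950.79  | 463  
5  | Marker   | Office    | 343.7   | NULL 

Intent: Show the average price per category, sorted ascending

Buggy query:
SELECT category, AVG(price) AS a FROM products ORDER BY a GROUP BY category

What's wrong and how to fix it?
Bug: GROUP BY must precede ORDER BY

Fix: Reorder: SELECT … FROM … GROUP BY … ORDER BY …

Corrected query:
SELECT category, AVG(price) AS a FROM products GROUP BY category ORDER BY a

Result:
category  | a       
----------+---------
Office    | 384.29  
Furniture | 793.28  
Sports    | 1118.855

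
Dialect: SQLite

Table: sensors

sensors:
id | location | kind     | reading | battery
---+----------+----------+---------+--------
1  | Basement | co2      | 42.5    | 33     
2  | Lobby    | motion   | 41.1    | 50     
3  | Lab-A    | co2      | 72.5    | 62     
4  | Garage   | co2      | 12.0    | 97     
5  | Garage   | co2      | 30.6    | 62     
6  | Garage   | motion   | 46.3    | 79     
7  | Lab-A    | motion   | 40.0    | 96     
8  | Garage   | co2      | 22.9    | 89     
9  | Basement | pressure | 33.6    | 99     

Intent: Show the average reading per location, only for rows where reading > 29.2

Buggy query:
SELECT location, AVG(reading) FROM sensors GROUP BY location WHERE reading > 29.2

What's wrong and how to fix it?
Bug: WHERE cannot follow GROUP BY

Fix: Move the WHERE clause before GROUP BY

Corrected query:
SELECT location, AVG(reading) FROM sensors WHERE reading > 29.2 GROUP BY location

Result:
location | AVG(reading)
---------+-------------
Basement | 38.05       
Garage   | 38.45       
Lab-A    | 56.25       
Lobby    | 41.1        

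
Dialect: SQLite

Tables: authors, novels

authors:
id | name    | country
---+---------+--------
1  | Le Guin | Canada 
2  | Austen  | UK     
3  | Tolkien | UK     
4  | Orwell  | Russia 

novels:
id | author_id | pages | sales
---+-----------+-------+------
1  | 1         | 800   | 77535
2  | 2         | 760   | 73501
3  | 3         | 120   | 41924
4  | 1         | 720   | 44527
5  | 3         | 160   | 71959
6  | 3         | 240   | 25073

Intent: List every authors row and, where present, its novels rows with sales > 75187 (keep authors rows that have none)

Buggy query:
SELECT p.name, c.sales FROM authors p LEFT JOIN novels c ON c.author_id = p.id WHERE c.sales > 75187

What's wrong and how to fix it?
Bug: Filtering c.sales in WHERE discards the NULL rows produced by LEFT JOIN, turning it into an inner join

Fix: Move the right-table condition into the ON clause so unmatched parents are kept

Corrected query:
SELECT p.name, c.sales FROM authors p LEFT JOIN novels c ON c.author_id = p.id AND c.sales > 75187

Result:
name    | sales
--------+------
Le Guin | 77535
Austen  | NULL 
Tolkien | NULL 
Orwell  | NULL 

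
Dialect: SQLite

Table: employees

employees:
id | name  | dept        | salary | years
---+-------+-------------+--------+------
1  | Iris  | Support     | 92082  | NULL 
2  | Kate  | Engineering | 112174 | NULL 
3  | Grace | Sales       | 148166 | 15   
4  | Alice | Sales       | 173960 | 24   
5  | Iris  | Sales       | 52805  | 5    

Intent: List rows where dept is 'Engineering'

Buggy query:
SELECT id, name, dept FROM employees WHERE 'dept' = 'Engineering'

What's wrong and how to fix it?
Bug: 'dept' in single quotes is a string literal, not the column; the comparison is literal-vs-literal and never true

Fix: Remove the quotes around the column name (or use double quotes for an identifier)

Corrected query:
SELECT id, name, dept FROM employees WHERE dept = 'Engineering'

Result:
id | name | dept       
---+------+------------
2  | Kate | Engineering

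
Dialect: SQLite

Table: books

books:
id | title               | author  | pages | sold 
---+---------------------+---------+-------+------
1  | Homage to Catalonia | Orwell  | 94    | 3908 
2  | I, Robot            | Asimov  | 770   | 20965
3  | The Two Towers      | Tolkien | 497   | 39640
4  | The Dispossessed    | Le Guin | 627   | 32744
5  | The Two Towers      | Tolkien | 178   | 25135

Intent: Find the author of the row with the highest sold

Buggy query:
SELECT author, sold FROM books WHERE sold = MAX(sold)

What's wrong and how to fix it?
Bug: MAX(sold) is an aggregate and cannot be used directly in WHERE

Fix: Use a subquery: WHERE sold = (SELECT MAX(sold) FROM books)

Corrected query:
SELECT author, sold FROM books WHERE sold = (SELECT MAX(sold) FROM books)

Result:
author  | sold 
--------+------
Tolkien | 39640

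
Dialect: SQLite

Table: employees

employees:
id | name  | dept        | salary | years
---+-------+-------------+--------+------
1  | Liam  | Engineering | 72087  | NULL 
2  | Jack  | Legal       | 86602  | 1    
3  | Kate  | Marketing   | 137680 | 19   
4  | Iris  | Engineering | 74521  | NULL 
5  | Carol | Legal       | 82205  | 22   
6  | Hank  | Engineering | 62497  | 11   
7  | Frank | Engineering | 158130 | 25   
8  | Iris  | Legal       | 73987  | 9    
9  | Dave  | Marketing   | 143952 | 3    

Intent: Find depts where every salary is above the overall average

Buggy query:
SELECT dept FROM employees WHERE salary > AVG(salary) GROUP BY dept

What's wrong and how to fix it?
Bug: AVG() is an aggregate; it can't sit directly in WHERE

Fix: Use a subquery for AVG and a HAVING MIN(...) filter so the condition holds for every row in the group

Corrected query:
SELECT dept FROM employees GROUP BY dept HAVING MIN(salary) > (SELECT AVG(salary) FROM employees)

Result:
dept     
---------
Marketing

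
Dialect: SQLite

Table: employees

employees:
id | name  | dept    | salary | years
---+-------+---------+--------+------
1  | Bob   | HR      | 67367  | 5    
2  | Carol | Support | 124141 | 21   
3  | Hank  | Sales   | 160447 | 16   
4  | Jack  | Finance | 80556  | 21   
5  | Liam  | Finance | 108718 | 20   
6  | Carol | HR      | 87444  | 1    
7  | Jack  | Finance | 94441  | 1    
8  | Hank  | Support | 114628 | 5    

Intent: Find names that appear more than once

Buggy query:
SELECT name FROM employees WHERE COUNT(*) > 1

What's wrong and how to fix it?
Bug: COUNT(*) is an aggregate and cannot be used in WHERE

Fix: Group first, then use HAVING for the count condition

Corrected query:
SELECT name FROM employees GROUP BY name HAVING COUNT(*) > 1

Result:
name 
-----
Carol
Hank 
Jack 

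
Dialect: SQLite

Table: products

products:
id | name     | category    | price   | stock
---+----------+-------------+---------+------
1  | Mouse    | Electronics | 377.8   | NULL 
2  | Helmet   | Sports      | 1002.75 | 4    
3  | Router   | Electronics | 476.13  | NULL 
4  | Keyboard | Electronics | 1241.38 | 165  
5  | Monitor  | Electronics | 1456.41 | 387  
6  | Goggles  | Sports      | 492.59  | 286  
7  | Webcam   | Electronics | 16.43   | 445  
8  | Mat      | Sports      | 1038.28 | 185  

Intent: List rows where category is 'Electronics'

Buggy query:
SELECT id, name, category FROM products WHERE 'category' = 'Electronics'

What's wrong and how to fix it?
Bug: Single quotes denote string literals in SQL; the column name is being compared as a constant string

Fix: Remove the quotes around the column name (or use double quotes for an identifier)

Corrected query:
SELECT id, name, category FROM products WHERE category = 'Electronics'

Result:
id | name     | category   
---+----------+------------
1  | Mouse    | Electronics
3  | Router   | Electronics
4  | Keyboard | Electronics
5  | Monitor  | Electronics
7  | Webcam   | Electronics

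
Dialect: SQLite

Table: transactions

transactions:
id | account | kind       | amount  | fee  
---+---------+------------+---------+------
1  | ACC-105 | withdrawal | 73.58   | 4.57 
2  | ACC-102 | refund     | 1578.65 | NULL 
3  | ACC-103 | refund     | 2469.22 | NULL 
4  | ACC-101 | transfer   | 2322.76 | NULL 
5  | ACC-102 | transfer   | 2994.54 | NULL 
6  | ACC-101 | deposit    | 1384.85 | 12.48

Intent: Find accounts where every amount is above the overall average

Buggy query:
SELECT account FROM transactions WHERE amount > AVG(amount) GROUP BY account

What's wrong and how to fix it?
Bug: AVG() is an aggregate; it can't sit directly in WHERE

Fix: Use a subquery for AVG and a HAVING MIN(...) filter so the condition holds for every row in the group

Corrected query:
SELECT account FROM transactions GROUP BY account HAVING MIN(amount) > (SELECT AVG(amount) FROM transactions)

Result:
account
-------
ACC-103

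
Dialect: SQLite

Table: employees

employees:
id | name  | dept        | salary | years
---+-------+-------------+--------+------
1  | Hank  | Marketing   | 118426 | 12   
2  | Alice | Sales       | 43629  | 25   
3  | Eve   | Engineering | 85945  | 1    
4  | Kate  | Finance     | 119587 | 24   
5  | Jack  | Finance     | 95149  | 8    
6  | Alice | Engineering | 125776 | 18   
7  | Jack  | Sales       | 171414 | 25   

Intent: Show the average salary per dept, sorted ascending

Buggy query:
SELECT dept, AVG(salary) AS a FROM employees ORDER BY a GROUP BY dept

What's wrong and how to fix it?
Bug: ORDER BY appears before GROUP BY; SQL clause order requires GROUP BY first

Fix: Reorder: SELECT … FROM … GROUP BY … ORDER BY …

Corrected query:
SELECT dept, AVG(salary) AS a FROM employees GROUP BY dept ORDER BY a

Result:
dept        | a       
------------+---------
Engineering | 105860.5
Finance     | 107368  
Sales       | 107521.5
Marketing   | 118426  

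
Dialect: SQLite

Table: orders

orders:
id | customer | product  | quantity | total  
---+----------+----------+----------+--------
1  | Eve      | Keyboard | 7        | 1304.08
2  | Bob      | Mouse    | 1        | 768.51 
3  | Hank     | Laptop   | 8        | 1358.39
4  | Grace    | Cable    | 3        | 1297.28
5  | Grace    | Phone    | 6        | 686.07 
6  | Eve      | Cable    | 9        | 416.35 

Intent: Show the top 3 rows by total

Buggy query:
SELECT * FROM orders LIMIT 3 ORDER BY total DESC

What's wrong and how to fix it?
Bug: LIMIT must come after ORDER BY

Fix: Swap the clauses: ORDER BY first, then LIMIT

Corrected query:
SELECT * FROM orders ORDER BY total DESC LIMIT 3

Result:
id | customer | product  | quantity | total  
---+----------+----------+----------+--------
3  | Hank     | Laptop   | 8        | 1358.39
1  | Eve      | Keyboard | 7        | 1304.08
4  | Grace    | Cable    | 3        | 1297.28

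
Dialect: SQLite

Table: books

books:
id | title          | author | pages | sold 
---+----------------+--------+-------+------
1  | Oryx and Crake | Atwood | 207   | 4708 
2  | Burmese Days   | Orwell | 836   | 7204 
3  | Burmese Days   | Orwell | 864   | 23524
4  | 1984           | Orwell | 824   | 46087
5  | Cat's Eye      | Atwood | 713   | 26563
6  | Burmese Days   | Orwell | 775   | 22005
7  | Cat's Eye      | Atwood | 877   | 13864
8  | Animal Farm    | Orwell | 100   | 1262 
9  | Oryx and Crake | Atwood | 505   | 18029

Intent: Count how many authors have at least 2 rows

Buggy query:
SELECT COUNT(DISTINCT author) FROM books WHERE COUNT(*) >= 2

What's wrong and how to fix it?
Bug: WHERE filters individual rows, not groups, so a group-level COUNT is invalid there

Fix: Use a subquery that GROUPs and filters with HAVING, then count its rows

Corrected query:
SELECT COUNT(*) FROM (SELECT author FROM books GROUP BY author HAVING COUNT(*) >= 2)

Result:
COUNT(*)
--------
2       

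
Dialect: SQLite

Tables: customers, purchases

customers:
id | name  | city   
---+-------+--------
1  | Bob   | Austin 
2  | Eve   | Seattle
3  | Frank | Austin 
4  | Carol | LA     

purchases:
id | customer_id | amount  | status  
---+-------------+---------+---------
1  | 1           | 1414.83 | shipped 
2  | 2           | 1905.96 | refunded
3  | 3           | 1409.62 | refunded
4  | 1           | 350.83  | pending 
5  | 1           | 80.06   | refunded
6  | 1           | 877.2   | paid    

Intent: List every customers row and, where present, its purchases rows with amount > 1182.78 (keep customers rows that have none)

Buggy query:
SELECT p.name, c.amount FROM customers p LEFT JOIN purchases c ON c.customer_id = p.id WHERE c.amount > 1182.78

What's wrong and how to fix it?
Bug: Filtering c.amount in WHERE discards the NULL rows produced by LEFT JOIN, turning it into an inner join

Fix: Move the right-table condition into the ON clause so unmatched parents are kept

Corrected query:
SELECT p.name, c.amount FROM customers p LEFT JOIN purchases c ON c.customer_id = p.id AND c.amount > 1182.78

Result:
name  | amount 
------+--------
Bob   | 1414.83
Eve   | 1905.96
Frank | 1409.62
Carol | NULL   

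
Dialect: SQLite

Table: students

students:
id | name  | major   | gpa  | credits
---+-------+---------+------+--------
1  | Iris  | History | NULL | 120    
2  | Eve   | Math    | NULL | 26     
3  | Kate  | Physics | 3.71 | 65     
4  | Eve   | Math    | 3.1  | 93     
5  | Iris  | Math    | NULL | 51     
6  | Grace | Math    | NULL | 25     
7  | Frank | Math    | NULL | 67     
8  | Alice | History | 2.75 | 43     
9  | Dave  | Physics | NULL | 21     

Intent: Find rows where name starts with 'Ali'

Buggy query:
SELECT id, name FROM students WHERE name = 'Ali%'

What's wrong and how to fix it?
Bug: '=' compares the literal string including the % character; pattern matching needs LIKE

Fix: Replace '=' with LIKE so 'Ali%' is treated as a pattern

Corrected query:
SELECT id, name FROM students WHERE name LIKE 'Ali%'

Result:
id | name 
---+------
8  | Alice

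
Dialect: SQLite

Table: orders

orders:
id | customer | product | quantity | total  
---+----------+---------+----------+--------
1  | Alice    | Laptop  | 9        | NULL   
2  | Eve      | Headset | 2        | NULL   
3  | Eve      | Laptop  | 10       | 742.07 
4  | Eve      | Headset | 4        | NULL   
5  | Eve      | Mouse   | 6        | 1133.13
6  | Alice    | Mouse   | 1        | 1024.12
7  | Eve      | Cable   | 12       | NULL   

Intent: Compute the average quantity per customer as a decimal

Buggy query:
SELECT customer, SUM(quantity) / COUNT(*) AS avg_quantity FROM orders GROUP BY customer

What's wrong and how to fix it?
Bug: Both operands are integers, so '/' performs integer division and truncates

Fix: Cast one side to REAL so the division keeps the fractional part

Corrected query:
SELECT customer, SUM(quantity) * 1.0 / COUNT(*) AS avg_quantity FROM orders GROUP BY customer

Result:
customer | avg_quantity
---------+-------------
Alice    | 5           
Eve      | 6.8         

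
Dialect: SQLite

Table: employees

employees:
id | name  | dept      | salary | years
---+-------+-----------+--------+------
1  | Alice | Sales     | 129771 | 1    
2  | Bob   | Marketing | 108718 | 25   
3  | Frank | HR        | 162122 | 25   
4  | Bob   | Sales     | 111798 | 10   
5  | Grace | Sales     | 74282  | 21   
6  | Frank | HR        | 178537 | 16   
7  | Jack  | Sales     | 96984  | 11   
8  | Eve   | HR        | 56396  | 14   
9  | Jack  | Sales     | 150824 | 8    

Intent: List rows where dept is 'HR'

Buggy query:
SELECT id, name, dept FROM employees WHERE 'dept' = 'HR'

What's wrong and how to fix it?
Bug: Single quotes denote string literals in SQL; the column name is being compared as a constant string

Fix: Remove the quotes around the column name (or use double quotes for an identifier)

Corrected query:
SELECT id, name, dept FROM employees WHERE dept = 'HR'

Result:
id | name  | dept
---+-------+-----
3  | Frank | HR  
6  | Frank | HR  
8  | Eve   | HR  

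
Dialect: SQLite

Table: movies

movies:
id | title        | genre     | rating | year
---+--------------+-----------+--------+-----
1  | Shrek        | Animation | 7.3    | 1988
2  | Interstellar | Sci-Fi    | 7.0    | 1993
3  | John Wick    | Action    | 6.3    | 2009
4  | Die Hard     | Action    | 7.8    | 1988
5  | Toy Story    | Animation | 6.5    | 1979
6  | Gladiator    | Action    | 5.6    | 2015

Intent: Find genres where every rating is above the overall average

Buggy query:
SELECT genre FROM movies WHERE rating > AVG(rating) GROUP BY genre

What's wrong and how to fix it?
Bug: AVG() is an aggregate; it can't sit directly in WHERE

Fix: Compute the overall average in a scalar subquery and compare each group's MIN against it in HAVING

Corrected query:
SELECT genre FROM movies GROUP BY genre HAVING MIN(rating) > (SELECT AVG(rating) FROM movies)

Result:
genre 
------
Sci-Fi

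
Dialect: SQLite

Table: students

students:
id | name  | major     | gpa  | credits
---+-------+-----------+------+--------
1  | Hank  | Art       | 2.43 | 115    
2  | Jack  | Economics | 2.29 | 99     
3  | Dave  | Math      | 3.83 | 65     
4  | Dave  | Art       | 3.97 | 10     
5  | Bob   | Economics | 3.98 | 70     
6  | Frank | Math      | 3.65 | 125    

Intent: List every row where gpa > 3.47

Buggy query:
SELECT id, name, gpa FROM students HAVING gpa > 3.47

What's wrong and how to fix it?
Bug: This is a non-aggregate query (no GROUP BY, no aggregates), so in SQLite the HAVING clause is invalid here; a row-level condition belongs in WHERE

Fix: Use WHERE for row-level filtering

Corrected query:
SELECT id, name, gpa FROM students WHERE gpa > 3.47

Result:
id | name  | gpa 
---+-------+-----
3  | Dave  | 3.83
4  | Dave  | 3.97
5  | Bob   | 3.98
6  | Frank | 3.65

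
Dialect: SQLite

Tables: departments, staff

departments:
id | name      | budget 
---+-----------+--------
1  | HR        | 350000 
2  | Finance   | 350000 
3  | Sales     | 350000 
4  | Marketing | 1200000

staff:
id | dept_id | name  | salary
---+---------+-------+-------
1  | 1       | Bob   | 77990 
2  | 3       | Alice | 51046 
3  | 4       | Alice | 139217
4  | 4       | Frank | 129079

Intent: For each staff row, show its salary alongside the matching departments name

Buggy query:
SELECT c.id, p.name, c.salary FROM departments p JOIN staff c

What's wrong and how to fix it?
Bug: Missing join condition: each staff row is matched to all departments rows instead of just its own

Fix: Specify the join condition linking the foreign key to the parent id

Corrected query:
SELECT c.id, p.name, c.salary FROM departments p JOIN staff c ON c.dept_id = p.id

Result:
id | name      | salary
---+-----------+-------
1  | HR        | 77990 
2  | Sales     | 51046 
3  | Marketing | 139217
4  | Marketing | 129079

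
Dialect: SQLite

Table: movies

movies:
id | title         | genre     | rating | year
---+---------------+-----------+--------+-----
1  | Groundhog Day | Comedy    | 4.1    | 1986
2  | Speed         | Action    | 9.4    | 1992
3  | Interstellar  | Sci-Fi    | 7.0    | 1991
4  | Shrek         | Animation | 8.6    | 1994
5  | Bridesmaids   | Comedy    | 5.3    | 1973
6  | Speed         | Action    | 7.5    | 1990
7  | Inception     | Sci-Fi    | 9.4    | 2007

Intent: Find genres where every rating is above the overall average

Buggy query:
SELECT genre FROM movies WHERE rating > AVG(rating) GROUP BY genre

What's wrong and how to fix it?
Bug: WHERE evaluates per row before aggregation, so AVG() is unavailable

Fix: Use a subquery for AVG and a HAVING MIN(...) filter so the condition holds for every row in the group

Corrected query:
SELECT genre FROM movies GROUP BY genre HAVING MIN(rating) > (SELECT AVG(rating) FROM movies)

Result:
genre    
---------
Action   
Animation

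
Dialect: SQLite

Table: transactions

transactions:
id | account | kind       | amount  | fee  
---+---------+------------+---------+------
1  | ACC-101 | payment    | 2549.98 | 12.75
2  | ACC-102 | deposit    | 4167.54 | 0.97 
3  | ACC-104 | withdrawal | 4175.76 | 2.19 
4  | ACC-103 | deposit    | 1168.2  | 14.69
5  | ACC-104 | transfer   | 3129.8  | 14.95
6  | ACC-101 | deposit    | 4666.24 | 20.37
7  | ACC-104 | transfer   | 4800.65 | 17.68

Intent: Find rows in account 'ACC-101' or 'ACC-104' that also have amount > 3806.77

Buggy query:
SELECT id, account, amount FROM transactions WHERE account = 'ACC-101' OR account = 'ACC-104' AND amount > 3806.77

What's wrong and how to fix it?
Bug: AND binds tighter than OR, so this parses as account = 'ACC-101' OR (account = 'ACC-104' AND amount > 3806.77)

Fix: Group the OR with parentheses (or use IN), then AND the threshold

Corrected query:
SELECT id, account, amount FROM transactions WHERE (account = 'ACC-101' OR account = 'ACC-104') AND amount > 3806.77

Result:
id | account | amount 
---+---------+--------
3  | ACC-104 | 4175.76
6  | ACC-101 | 4666.24
7  | ACC-104 | 4800.65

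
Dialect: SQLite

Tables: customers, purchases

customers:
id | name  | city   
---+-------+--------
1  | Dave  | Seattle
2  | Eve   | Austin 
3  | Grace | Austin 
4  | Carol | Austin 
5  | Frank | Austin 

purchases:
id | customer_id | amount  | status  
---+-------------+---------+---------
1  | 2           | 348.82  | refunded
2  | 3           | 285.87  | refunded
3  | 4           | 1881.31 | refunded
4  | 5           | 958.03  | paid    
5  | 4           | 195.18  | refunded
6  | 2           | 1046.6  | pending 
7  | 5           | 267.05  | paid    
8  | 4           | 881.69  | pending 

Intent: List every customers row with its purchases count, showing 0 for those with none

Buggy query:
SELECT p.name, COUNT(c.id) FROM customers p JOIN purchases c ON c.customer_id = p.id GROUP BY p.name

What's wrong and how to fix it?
Bug: INNER JOIN drops customers rows that have no matching purchases rows

Fix: Use LEFT JOIN so parents without children still appear (COUNT(c.id) gives 0)

Corrected query:
SELECT p.name, COUNT(c.id) FROM customers p LEFT JOIN purchases c ON c.customer_id = p.id GROUP BY p.name

Result:
name  | COUNT(c.id)
------+------------
Carol | 3          
Dave  | 0          
Eve   | 2          
Frank | 2          
Grace | 1          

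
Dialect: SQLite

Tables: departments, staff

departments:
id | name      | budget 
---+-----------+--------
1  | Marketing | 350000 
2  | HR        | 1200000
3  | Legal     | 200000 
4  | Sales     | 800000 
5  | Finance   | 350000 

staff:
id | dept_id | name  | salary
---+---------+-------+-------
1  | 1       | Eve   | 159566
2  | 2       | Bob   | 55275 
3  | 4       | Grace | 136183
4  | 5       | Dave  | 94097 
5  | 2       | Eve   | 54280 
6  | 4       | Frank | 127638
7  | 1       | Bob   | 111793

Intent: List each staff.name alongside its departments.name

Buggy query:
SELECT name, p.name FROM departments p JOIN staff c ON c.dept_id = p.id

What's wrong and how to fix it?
Bug: Both tables have a 'name' column; the unqualified reference is ambiguous

Fix: Qualify the column with its table alias (c.name)

Corrected query:
SELECT c.name, p.name FROM departments p JOIN staff c ON c.dept_id = p.id

Result:
name  | name     
------+----------
Eve   | Marketing
Bob   | HR       
Grace | Sales    
Dave  | Finance  
Eve   | HR       
Frank | Sales    
Bob   | Marketing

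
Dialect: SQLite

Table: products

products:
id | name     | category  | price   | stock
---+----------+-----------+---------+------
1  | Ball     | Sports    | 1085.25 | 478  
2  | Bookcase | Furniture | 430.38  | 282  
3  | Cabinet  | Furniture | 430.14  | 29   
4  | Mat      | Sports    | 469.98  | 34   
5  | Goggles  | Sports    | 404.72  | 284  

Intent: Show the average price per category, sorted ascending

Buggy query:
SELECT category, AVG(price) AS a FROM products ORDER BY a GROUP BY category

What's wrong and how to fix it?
Bug: GROUP BY must precede ORDER BY

Fix: Move ORDER BY to the end, after GROUP BY

Corrected query:
SELECT category, AVG(price) AS a FROM products GROUP BY category ORDER BY a

Result:
category  | a         
----------+-----------
Furniture | 430.26    
Sports    | 653.316667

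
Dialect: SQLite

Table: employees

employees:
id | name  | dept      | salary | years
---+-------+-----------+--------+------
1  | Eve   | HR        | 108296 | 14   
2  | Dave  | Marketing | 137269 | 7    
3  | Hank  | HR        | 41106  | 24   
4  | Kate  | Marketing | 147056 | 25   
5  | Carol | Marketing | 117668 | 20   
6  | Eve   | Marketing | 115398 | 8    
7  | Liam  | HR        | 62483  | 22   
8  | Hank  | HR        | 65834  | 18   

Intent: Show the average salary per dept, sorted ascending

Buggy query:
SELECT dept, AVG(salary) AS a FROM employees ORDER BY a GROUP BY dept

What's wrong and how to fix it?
Bug: ORDER BY appears before GROUP BY; SQL clause order requires GROUP BY first

Fix: Reorder: SELECT … FROM … GROUP BY … ORDER BY …

Corrected query:
SELECT dept, AVG(salary) AS a FROM employees GROUP BY dept ORDER BY a

Result:
dept      | a        
----------+----------
HR        | 69429.75 
Marketing | 129347.75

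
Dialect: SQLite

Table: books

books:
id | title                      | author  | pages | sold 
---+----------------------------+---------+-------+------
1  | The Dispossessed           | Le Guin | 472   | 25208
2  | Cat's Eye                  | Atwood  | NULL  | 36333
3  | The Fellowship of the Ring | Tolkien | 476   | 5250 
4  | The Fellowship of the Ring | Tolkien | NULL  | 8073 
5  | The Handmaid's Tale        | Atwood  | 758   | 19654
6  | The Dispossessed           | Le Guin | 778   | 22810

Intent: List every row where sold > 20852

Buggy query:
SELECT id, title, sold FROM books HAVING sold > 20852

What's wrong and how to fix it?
Bug: This is a non-aggregate query (no GROUP BY, no aggregates), so in SQLite the HAVING clause is invalid here; a row-level condition belongs in WHERE

Fix: Use WHERE for row-level filtering

Corrected query:
SELECT id, title, sold FROM books WHERE sold > 20852

Result:
id | title            | sold 
---+------------------+------
1  | The Dispossessed | 25208
2  | Cat's Eye        | 36333
6  | The Dispossessed | 22810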